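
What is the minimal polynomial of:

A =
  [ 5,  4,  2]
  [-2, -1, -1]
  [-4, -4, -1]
x^2 - 2*x + 1

The characteristic polynomial is χ_A(x) = (x - 1)^3, so the eigenvalues are known. The minimal polynomial is
  m_A(x) = Π_λ (x − λ)^{k_λ}
where k_λ is the size of the *largest* Jordan block for λ (equivalently, the smallest k with (A − λI)^k v = 0 for every generalised eigenvector v of λ).

  λ = 1: largest Jordan block has size 2, contributing (x − 1)^2

So m_A(x) = (x - 1)^2 = x^2 - 2*x + 1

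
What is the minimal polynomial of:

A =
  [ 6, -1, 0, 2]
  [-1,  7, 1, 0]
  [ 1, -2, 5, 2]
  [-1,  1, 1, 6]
x^3 - 18*x^2 + 108*x - 216

The characteristic polynomial is χ_A(x) = (x - 6)^4, so the eigenvalues are known. The minimal polynomial is
  m_A(x) = Π_λ (x − λ)^{k_λ}
where k_λ is the size of the *largest* Jordan block for λ (equivalently, the smallest k with (A − λI)^k v = 0 for every generalised eigenvector v of λ).

  λ = 6: largest Jordan block has size 3, contributing (x − 6)^3

So m_A(x) = (x - 6)^3 = x^3 - 18*x^2 + 108*x - 216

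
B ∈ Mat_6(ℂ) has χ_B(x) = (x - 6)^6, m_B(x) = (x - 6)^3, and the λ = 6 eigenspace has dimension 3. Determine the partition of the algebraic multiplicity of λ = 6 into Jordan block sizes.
Block sizes for λ = 6: [3, 2, 1]

Step 1 — from the characteristic polynomial, algebraic multiplicity of λ = 6 is 6. From dim ker(B − (6)·I) = 3, there are exactly 3 Jordan blocks for λ = 6.
Step 2 — from the minimal polynomial, the factor (x − 6)^3 tells us the largest block for λ = 6 has size 3.
Step 3 — with total size 6, 3 blocks, and largest block 3, the block sizes (in nonincreasing order) are [3, 2, 1].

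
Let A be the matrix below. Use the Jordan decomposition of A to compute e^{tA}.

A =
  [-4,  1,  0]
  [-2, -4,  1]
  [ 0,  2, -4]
e^{tA} =
  [-t^2*exp(-4*t) + exp(-4*t), t*exp(-4*t), t^2*exp(-4*t)/2]
  [-2*t*exp(-4*t), exp(-4*t), t*exp(-4*t)]
  [-2*t^2*exp(-4*t), 2*t*exp(-4*t), t^2*exp(-4*t) + exp(-4*t)]

Strategy: write A = P · J · P⁻¹ where J is a Jordan canonical form, so e^{tA} = P · e^{tJ} · P⁻¹, and e^{tJ} can be computed block-by-block.

A has Jordan form
J =
  [-4,  1,  0]
  [ 0, -4,  1]
  [ 0,  0, -4]
(up to reordering of blocks).

Per-block formulas:
  For a 3×3 Jordan block J_3(-4): exp(t · J_3(-4)) = e^(-4t)·(I + t·N + (t^2/2)·N^2), where N is the 3×3 nilpotent shift.

After assembling e^{tJ} and conjugating by P, we get:

e^{tA} =
  [-t^2*exp(-4*t) + exp(-4*t), t*exp(-4*t), t^2*exp(-4*t)/2]
  [-2*t*exp(-4*t), exp(-4*t), t*exp(-4*t)]
  [-2*t^2*exp(-4*t), 2*t*exp(-4*t), t^2*exp(-4*t) + exp(-4*t)]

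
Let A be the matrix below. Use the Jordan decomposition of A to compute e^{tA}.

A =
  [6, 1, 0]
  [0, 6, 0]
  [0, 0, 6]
e^{tA} =
  [exp(6*t), t*exp(6*t), 0]
  [0, exp(6*t), 0]
  [0, 0, exp(6*t)]

Strategy: write A = P · J · P⁻¹ where J is a Jordan canonical form, so e^{tA} = P · e^{tJ} · P⁻¹, and e^{tJ} can be computed block-by-block.

A has Jordan form
J =
  [6, 1, 0]
  [0, 6, 0]
  [0, 0, 6]
(up to reordering of blocks).

Per-block formulas:
  For a 1×1 block at λ = 6: exp(t · [6]) = [e^(6t)].
  For a 2×2 Jordan block J_2(6): exp(t · J_2(6)) = e^(6t)·(I + t·N), where N is the 2×2 nilpotent shift.

After assembling e^{tJ} and conjugating by P, we get:

e^{tA} =
  [exp(6*t), t*exp(6*t), 0]
  [0, exp(6*t), 0]
  [0, 0, exp(6*t)]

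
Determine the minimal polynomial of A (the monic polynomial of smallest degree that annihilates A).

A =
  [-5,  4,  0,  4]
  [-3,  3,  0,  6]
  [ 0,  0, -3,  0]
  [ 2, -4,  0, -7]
x^2 + 6*x + 9

The characteristic polynomial is χ_A(x) = (x + 3)^4, so the eigenvalues are known. The minimal polynomial is
  m_A(x) = Π_λ (x − λ)^{k_λ}
where k_λ is the size of the *largest* Jordan block for λ (equivalently, the smallest k with (A − λI)^k v = 0 for every generalised eigenvector v of λ).

  λ = -3: largest Jordan block has size 2, contributing (x + 3)^2

So m_A(x) = (x + 3)^2 = x^2 + 6*x + 9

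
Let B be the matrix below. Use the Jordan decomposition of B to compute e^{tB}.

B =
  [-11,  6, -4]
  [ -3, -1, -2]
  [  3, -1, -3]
e^{tB} =
  [3*t^2*exp(-5*t) - 6*t*exp(-5*t) + exp(-5*t), -4*t^2*exp(-5*t) + 6*t*exp(-5*t), 2*t^2*exp(-5*t) - 4*t*exp(-5*t)]
  [-3*t*exp(-5*t), 4*t*exp(-5*t) + exp(-5*t), -2*t*exp(-5*t)]
  [-9*t^2*exp(-5*t)/2 + 3*t*exp(-5*t), 6*t^2*exp(-5*t) - t*exp(-5*t), -3*t^2*exp(-5*t) + 2*t*exp(-5*t) + exp(-5*t)]

Strategy: write B = P · J · P⁻¹ where J is a Jordan canonical form, so e^{tB} = P · e^{tJ} · P⁻¹, and e^{tJ} can be computed block-by-block.

B has Jordan form
J =
  [-5,  1,  0]
  [ 0, -5,  1]
  [ 0,  0, -5]
(up to reordering of blocks).

Per-block formulas:
  For a 3×3 Jordan block J_3(-5): exp(t · J_3(-5)) = e^(-5t)·(I + t·N + (t^2/2)·N^2), where N is the 3×3 nilpotent shift.

After assembling e^{tJ} and conjugating by P, we get:

e^{tB} =
  [3*t^2*exp(-5*t) - 6*t*exp(-5*t) + exp(-5*t), -4*t^2*exp(-5*t) + 6*t*exp(-5*t), 2*t^2*exp(-5*t) - 4*t*exp(-5*t)]
  [-3*t*exp(-5*t), 4*t*exp(-5*t) + exp(-5*t), -2*t*exp(-5*t)]
  [-9*t^2*exp(-5*t)/2 + 3*t*exp(-5*t), 6*t^2*exp(-5*t) - t*exp(-5*t), -3*t^2*exp(-5*t) + 2*t*exp(-5*t) + exp(-5*t)]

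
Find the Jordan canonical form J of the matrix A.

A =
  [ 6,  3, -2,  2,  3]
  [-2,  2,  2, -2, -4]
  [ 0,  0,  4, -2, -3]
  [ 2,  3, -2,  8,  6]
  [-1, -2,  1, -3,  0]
J_3(4) ⊕ J_2(4)

The characteristic polynomial is
  det(x·I − A) = x^5 - 20*x^4 + 160*x^3 - 640*x^2 + 1280*x - 1024 = (x - 4)^5

Eigenvalues and multiplicities (the geometric multiplicity of λ is n − rank(A − λI), which equals the number of Jordan blocks for λ):
  λ = 4: algebraic multiplicity = 5, geometric multiplicity = 2

Determining the block sizes for each eigenvalue:
  λ = 4: with am = 5 and gm = 2, the partition is not yet determined (e.g. several partitions of 5 into 2 parts exist). Let N = A − (4)·I. Computing rank(N^1) = 3, rank(N^2) = 1, rank(N^3) = 0; the number of blocks of size ≥ j is rank(N^{j−1}) − rank(N^j), giving [2, 2, 1]. So we have 1 block(s) of size 3, 1 block(s) of size 2 → block sizes [3, 2]

Assembling the blocks gives a Jordan form
J =
  [4, 1, 0, 0, 0]
  [0, 4, 1, 0, 0]
  [0, 0, 4, 0, 0]
  [0, 0, 0, 4, 1]
  [0, 0, 0, 0, 4]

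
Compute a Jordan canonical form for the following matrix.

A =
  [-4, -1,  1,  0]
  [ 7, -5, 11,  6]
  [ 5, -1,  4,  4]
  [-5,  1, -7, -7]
J_3(-3) ⊕ J_1(-3)

The characteristic polynomial is
  det(x·I − A) = x^4 + 12*x^3 + 54*x^2 + 108*x + 81 = (x + 3)^4

Eigenvalues and multiplicities (the geometric multiplicity of λ is n − rank(A − λI), which equals the number of Jordan blocks for λ):
  λ = -3: algebraic multiplicity = 4, geometric multiplicity = 2

Determining the block sizes for each eigenvalue:
  λ = -3: with am = 4 and gm = 2, the partition is not yet determined (e.g. several partitions of 4 into 2 parts exist). Let N = A − (-3)·I. Computing rank(N^1) = 2, rank(N^2) = 1, rank(N^3) = 0; the number of blocks of size ≥ j is rank(N^{j−1}) − rank(N^j), giving [2, 1, 1]. So we have 1 block(s) of size 3, 1 block(s) of size 1 → block sizes [3, 1]

Assembling the blocks gives a Jordan form
J =
  [-3,  1,  0,  0]
  [ 0, -3,  1,  0]
  [ 0,  0, -3,  0]
  [ 0,  0,  0, -3]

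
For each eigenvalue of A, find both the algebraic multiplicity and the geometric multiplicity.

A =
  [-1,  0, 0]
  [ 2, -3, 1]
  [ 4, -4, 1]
λ = -1: alg = 3, geom = 2

Step 1 — factor the characteristic polynomial to read off the algebraic multiplicities:
  χ_A(x) = (x + 1)^3

Step 2 — compute geometric multiplicities via the rank-nullity identity g(λ) = n − rank(A − λI):
  rank(A − (-1)·I) = 1, so dim ker(A − (-1)·I) = n − 1 = 2

Summary:
  λ = -1: algebraic multiplicity = 3, geometric multiplicity = 2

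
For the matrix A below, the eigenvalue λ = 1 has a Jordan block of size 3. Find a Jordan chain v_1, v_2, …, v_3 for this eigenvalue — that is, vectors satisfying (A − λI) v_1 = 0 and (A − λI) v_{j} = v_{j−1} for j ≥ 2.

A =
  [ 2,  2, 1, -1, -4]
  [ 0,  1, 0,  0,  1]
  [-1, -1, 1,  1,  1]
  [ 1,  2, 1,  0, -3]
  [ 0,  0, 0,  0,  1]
A Jordan chain for λ = 1 of length 3:
v_1 = (-1, 0, 0, -1, 0)ᵀ
v_2 = (1, 0, -1, 1, 0)ᵀ
v_3 = (1, 0, 0, 0, 0)ᵀ

Let N = A − (1)·I. We want v_3 with N^3 v_3 = 0 but N^2 v_3 ≠ 0; then v_{j-1} := N · v_j for j = 3, …, 2.

Pick v_3 = (1, 0, 0, 0, 0)ᵀ.
Then v_2 = N · v_3 = (1, 0, -1, 1, 0)ᵀ.
Then v_1 = N · v_2 = (-1, 0, 0, -1, 0)ᵀ.

Sanity check: (A − (1)·I) v_1 = (0, 0, 0, 0, 0)ᵀ = 0. ✓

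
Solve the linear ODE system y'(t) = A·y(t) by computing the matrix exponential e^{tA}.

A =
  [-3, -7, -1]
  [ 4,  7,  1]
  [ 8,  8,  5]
e^{tA} =
  [-6*t*exp(3*t) + exp(3*t), 3*t^2*exp(3*t) - 7*t*exp(3*t), -3*t^2*exp(3*t)/2 - t*exp(3*t)]
  [4*t*exp(3*t), -2*t^2*exp(3*t) + 4*t*exp(3*t) + exp(3*t), t^2*exp(3*t) + t*exp(3*t)]
  [8*t*exp(3*t), -4*t^2*exp(3*t) + 8*t*exp(3*t), 2*t^2*exp(3*t) + 2*t*exp(3*t) + exp(3*t)]

Strategy: write A = P · J · P⁻¹ where J is a Jordan canonical form, so e^{tA} = P · e^{tJ} · P⁻¹, and e^{tJ} can be computed block-by-block.

A has Jordan form
J =
  [3, 1, 0]
  [0, 3, 1]
  [0, 0, 3]
(up to reordering of blocks).

Per-block formulas:
  For a 3×3 Jordan block J_3(3): exp(t · J_3(3)) = e^(3t)·(I + t·N + (t^2/2)·N^2), where N is the 3×3 nilpotent shift.

After assembling e^{tJ} and conjugating by P, we get:

e^{tA} =
  [-6*t*exp(3*t) + exp(3*t), 3*t^2*exp(3*t) - 7*t*exp(3*t), -3*t^2*exp(3*t)/2 - t*exp(3*t)]
  [4*t*exp(3*t), -2*t^2*exp(3*t) + 4*t*exp(3*t) + exp(3*t), t^2*exp(3*t) + t*exp(3*t)]
  [8*t*exp(3*t), -4*t^2*exp(3*t) + 8*t*exp(3*t), 2*t^2*exp(3*t) + 2*t*exp(3*t) + exp(3*t)]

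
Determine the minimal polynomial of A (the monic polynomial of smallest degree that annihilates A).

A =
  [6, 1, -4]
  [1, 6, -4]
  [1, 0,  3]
x^3 - 15*x^2 + 75*x - 125

The characteristic polynomial is χ_A(x) = (x - 5)^3, so the eigenvalues are known. The minimal polynomial is
  m_A(x) = Π_λ (x − λ)^{k_λ}
where k_λ is the size of the *largest* Jordan block for λ (equivalently, the smallest k with (A − λI)^k v = 0 for every generalised eigenvector v of λ).

  λ = 5: largest Jordan block has size 3, contributing (x − 5)^3

So m_A(x) = (x - 5)^3 = x^3 - 15*x^2 + 75*x - 125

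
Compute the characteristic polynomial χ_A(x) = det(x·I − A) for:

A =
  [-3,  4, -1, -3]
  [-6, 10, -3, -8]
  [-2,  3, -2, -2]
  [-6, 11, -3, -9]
x^4 + 4*x^3 + 6*x^2 + 4*x + 1

Expanding det(x·I − A) (e.g. by cofactor expansion or by noting that A is similar to its Jordan form J, which has the same characteristic polynomial as A) gives
  χ_A(x) = x^4 + 4*x^3 + 6*x^2 + 4*x + 1
which factors as (x + 1)^4. The eigenvalues (with algebraic multiplicities) are λ = -1 with multiplicity 4.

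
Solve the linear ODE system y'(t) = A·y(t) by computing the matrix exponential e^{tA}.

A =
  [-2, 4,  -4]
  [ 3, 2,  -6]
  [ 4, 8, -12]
e^{tA} =
  [2*t*exp(-4*t) + exp(-4*t), 4*t*exp(-4*t), -4*t*exp(-4*t)]
  [3*t*exp(-4*t), 6*t*exp(-4*t) + exp(-4*t), -6*t*exp(-4*t)]
  [4*t*exp(-4*t), 8*t*exp(-4*t), -8*t*exp(-4*t) + exp(-4*t)]

Strategy: write A = P · J · P⁻¹ where J is a Jordan canonical form, so e^{tA} = P · e^{tJ} · P⁻¹, and e^{tJ} can be computed block-by-block.

A has Jordan form
J =
  [-4,  1,  0]
  [ 0, -4,  0]
  [ 0,  0, -4]
(up to reordering of blocks).

Per-block formulas:
  For a 2×2 Jordan block J_2(-4): exp(t · J_2(-4)) = e^(-4t)·(I + t·N), where N is the 2×2 nilpotent shift.
  For a 1×1 block at λ = -4: exp(t · [-4]) = [e^(-4t)].

After assembling e^{tJ} and conjugating by P, we get:

e^{tA} =
  [2*t*exp(-4*t) + exp(-4*t), 4*t*exp(-4*t), -4*t*exp(-4*t)]
  [3*t*exp(-4*t), 6*t*exp(-4*t) + exp(-4*t), -6*t*exp(-4*t)]
  [4*t*exp(-4*t), 8*t*exp(-4*t), -8*t*exp(-4*t) + exp(-4*t)]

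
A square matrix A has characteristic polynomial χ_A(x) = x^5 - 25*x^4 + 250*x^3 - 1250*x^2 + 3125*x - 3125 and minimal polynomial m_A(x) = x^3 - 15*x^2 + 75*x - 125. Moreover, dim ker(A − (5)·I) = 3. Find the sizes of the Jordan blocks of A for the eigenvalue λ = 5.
Block sizes for λ = 5: [3, 1, 1]

Step 1 — from the characteristic polynomial, algebraic multiplicity of λ = 5 is 5. From dim ker(A − (5)·I) = 3, there are exactly 3 Jordan blocks for λ = 5.
Step 2 — from the minimal polynomial, the factor (x − 5)^3 tells us the largest block for λ = 5 has size 3.
Step 3 — with total size 5, 3 blocks, and largest block 3, the block sizes (in nonincreasing order) are [3, 1, 1].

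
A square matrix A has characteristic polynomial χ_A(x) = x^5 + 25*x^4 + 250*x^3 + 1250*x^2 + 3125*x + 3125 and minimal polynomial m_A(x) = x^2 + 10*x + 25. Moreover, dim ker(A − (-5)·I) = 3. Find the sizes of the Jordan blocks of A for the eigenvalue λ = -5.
Block sizes for λ = -5: [2, 2, 1]

Step 1 — from the characteristic polynomial, algebraic multiplicity of λ = -5 is 5. From dim ker(A − (-5)·I) = 3, there are exactly 3 Jordan blocks for λ = -5.
Step 2 — from the minimal polynomial, the factor (x + 5)^2 tells us the largest block for λ = -5 has size 2.
Step 3 — with total size 5, 3 blocks, and largest block 2, the block sizes (in nonincreasing order) are [2, 2, 1].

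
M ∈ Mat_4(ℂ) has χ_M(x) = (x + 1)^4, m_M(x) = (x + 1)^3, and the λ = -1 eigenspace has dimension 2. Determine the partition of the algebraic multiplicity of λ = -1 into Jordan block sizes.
Block sizes for λ = -1: [3, 1]

Step 1 — from the characteristic polynomial, algebraic multiplicity of λ = -1 is 4. From dim ker(M − (-1)·I) = 2, there are exactly 2 Jordan blocks for λ = -1.
Step 2 — from the minimal polynomial, the factor (x + 1)^3 tells us the largest block for λ = -1 has size 3.
Step 3 — with total size 4, 2 blocks, and largest block 3, the block sizes (in nonincreasing order) are [3, 1].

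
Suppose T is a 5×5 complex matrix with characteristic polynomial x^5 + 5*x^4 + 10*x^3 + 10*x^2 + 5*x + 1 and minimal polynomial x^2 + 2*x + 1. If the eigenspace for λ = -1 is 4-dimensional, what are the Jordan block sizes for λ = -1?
Block sizes for λ = -1: [2, 1, 1, 1]

Step 1 — from the characteristic polynomial, algebraic multiplicity of λ = -1 is 5. From dim ker(T − (-1)·I) = 4, there are exactly 4 Jordan blocks for λ = -1.
Step 2 — from the minimal polynomial, the factor (x + 1)^2 tells us the largest block for λ = -1 has size 2.
Step 3 — with total size 5, 4 blocks, and largest block 2, the block sizes (in nonincreasing order) are [2, 1, 1, 1].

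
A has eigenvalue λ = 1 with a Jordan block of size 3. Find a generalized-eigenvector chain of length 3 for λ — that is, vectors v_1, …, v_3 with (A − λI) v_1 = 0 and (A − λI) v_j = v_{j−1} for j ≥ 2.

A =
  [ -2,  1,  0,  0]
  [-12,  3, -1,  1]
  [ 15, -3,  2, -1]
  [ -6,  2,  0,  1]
A Jordan chain for λ = 1 of length 3:
v_1 = (-3, -9, 12, -6)ᵀ
v_2 = (-3, -12, 15, -6)ᵀ
v_3 = (1, 0, 0, 0)ᵀ

Let N = A − (1)·I. We want v_3 with N^3 v_3 = 0 but N^2 v_3 ≠ 0; then v_{j-1} := N · v_j for j = 3, …, 2.

Pick v_3 = (1, 0, 0, 0)ᵀ.
Then v_2 = N · v_3 = (-3, -12, 15, -6)ᵀ.
Then v_1 = N · v_2 = (-3, -9, 12, -6)ᵀ.

Sanity check: (A − (1)·I) v_1 = (0, 0, 0, 0)ᵀ = 0. ✓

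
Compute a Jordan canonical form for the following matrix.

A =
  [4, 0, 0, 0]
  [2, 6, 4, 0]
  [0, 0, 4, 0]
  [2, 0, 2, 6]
J_1(4) ⊕ J_1(4) ⊕ J_1(6) ⊕ J_1(6)

The characteristic polynomial is
  det(x·I − A) = x^4 - 20*x^3 + 148*x^2 - 480*x + 576 = (x - 6)^2*(x - 4)^2

Eigenvalues and multiplicities (the geometric multiplicity of λ is n − rank(A − λI), which equals the number of Jordan blocks for λ):
  λ = 4: algebraic multiplicity = 2, geometric multiplicity = 2
  λ = 6: algebraic multiplicity = 2, geometric multiplicity = 2

Determining the block sizes for each eigenvalue:
  λ = 4: gm = am = 2, so every block has size 1 → block sizes [1, 1]
  λ = 6: gm = am = 2, so every block has size 1 → block sizes [1, 1]

Assembling the blocks gives a Jordan form
J =
  [4, 0, 0, 0]
  [0, 4, 0, 0]
  [0, 0, 6, 0]
  [0, 0, 0, 6]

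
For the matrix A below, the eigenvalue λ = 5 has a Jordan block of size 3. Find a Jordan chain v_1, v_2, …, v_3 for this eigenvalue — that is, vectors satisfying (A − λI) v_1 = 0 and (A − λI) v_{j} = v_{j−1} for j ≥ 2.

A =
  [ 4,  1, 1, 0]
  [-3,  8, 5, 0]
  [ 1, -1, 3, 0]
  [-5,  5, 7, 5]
A Jordan chain for λ = 5 of length 3:
v_1 = (-1, -1, 0, -3)ᵀ
v_2 = (-1, -3, 1, -5)ᵀ
v_3 = (1, 0, 0, 0)ᵀ

Let N = A − (5)·I. We want v_3 with N^3 v_3 = 0 but N^2 v_3 ≠ 0; then v_{j-1} := N · v_j for j = 3, …, 2.

Pick v_3 = (1, 0, 0, 0)ᵀ.
Then v_2 = N · v_3 = (-1, -3, 1, -5)ᵀ.
Then v_1 = N · v_2 = (-1, -1, 0, -3)ᵀ.

Sanity check: (A − (5)·I) v_1 = (0, 0, 0, 0)ᵀ = 0. ✓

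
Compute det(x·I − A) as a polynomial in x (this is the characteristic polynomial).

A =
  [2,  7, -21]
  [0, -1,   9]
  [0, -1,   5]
x^3 - 6*x^2 + 12*x - 8

Expanding det(x·I − A) (e.g. by cofactor expansion or by noting that A is similar to its Jordan form J, which has the same characteristic polynomial as A) gives
  χ_A(x) = x^3 - 6*x^2 + 12*x - 8
which factors as (x - 2)^3. The eigenvalues (with algebraic multiplicities) are λ = 2 with multiplicity 3.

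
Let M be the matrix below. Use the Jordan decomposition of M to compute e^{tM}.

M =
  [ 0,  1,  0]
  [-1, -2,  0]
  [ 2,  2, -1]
e^{tM} =
  [t*exp(-t) + exp(-t), t*exp(-t), 0]
  [-t*exp(-t), -t*exp(-t) + exp(-t), 0]
  [2*t*exp(-t), 2*t*exp(-t), exp(-t)]

Strategy: write M = P · J · P⁻¹ where J is a Jordan canonical form, so e^{tM} = P · e^{tJ} · P⁻¹, and e^{tJ} can be computed block-by-block.

M has Jordan form
J =
  [-1,  1,  0]
  [ 0, -1,  0]
  [ 0,  0, -1]
(up to reordering of blocks).

Per-block formulas:
  For a 1×1 block at λ = -1: exp(t · [-1]) = [e^(-1t)].
  For a 2×2 Jordan block J_2(-1): exp(t · J_2(-1)) = e^(-1t)·(I + t·N), where N is the 2×2 nilpotent shift.

After assembling e^{tJ} and conjugating by P, we get:

e^{tM} =
  [t*exp(-t) + exp(-t), t*exp(-t), 0]
  [-t*exp(-t), -t*exp(-t) + exp(-t), 0]
  [2*t*exp(-t), 2*t*exp(-t), exp(-t)]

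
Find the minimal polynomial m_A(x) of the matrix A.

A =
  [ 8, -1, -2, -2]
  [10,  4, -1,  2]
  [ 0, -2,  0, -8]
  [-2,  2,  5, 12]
x^3 - 18*x^2 + 108*x - 216

The characteristic polynomial is χ_A(x) = (x - 6)^4, so the eigenvalues are known. The minimal polynomial is
  m_A(x) = Π_λ (x − λ)^{k_λ}
where k_λ is the size of the *largest* Jordan block for λ (equivalently, the smallest k with (A − λI)^k v = 0 for every generalised eigenvector v of λ).

  λ = 6: largest Jordan block has size 3, contributing (x − 6)^3

So m_A(x) = (x - 6)^3 = x^3 - 18*x^2 + 108*x - 216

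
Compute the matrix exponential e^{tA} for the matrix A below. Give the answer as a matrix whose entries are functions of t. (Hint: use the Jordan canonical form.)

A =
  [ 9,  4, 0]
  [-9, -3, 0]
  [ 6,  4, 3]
e^{tA} =
  [6*t*exp(3*t) + exp(3*t), 4*t*exp(3*t), 0]
  [-9*t*exp(3*t), -6*t*exp(3*t) + exp(3*t), 0]
  [6*t*exp(3*t), 4*t*exp(3*t), exp(3*t)]

Strategy: write A = P · J · P⁻¹ where J is a Jordan canonical form, so e^{tA} = P · e^{tJ} · P⁻¹, and e^{tJ} can be computed block-by-block.

A has Jordan form
J =
  [3, 1, 0]
  [0, 3, 0]
  [0, 0, 3]
(up to reordering of blocks).

Per-block formulas:
  For a 2×2 Jordan block J_2(3): exp(t · J_2(3)) = e^(3t)·(I + t·N), where N is the 2×2 nilpotent shift.
  For a 1×1 block at λ = 3: exp(t · [3]) = [e^(3t)].

After assembling e^{tJ} and conjugating by P, we get:

e^{tA} =
  [6*t*exp(3*t) + exp(3*t), 4*t*exp(3*t), 0]
  [-9*t*exp(3*t), -6*t*exp(3*t) + exp(3*t), 0]
  [6*t*exp(3*t), 4*t*exp(3*t), exp(3*t)]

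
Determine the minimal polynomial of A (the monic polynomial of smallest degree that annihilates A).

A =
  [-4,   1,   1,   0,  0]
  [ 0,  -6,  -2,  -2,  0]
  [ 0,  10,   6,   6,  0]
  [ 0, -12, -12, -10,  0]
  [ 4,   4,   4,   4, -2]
x^3 + 10*x^2 + 32*x + 32

The characteristic polynomial is χ_A(x) = (x + 2)^2*(x + 4)^3, so the eigenvalues are known. The minimal polynomial is
  m_A(x) = Π_λ (x − λ)^{k_λ}
where k_λ is the size of the *largest* Jordan block for λ (equivalently, the smallest k with (A − λI)^k v = 0 for every generalised eigenvector v of λ).

  λ = -4: largest Jordan block has size 2, contributing (x + 4)^2
  λ = -2: largest Jordan block has size 1, contributing (x + 2)

So m_A(x) = (x + 2)*(x + 4)^2 = x^3 + 10*x^2 + 32*x + 32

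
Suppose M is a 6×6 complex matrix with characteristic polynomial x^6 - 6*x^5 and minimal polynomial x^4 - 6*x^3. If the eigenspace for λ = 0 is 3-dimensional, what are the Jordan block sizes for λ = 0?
Block sizes for λ = 0: [3, 1, 1]

Step 1 — from the characteristic polynomial, algebraic multiplicity of λ = 0 is 5. From dim ker(M − (0)·I) = 3, there are exactly 3 Jordan blocks for λ = 0.
Step 2 — from the minimal polynomial, the factor (x − 0)^3 tells us the largest block for λ = 0 has size 3.
Step 3 — with total size 5, 3 blocks, and largest block 3, the block sizes (in nonincreasing order) are [3, 1, 1].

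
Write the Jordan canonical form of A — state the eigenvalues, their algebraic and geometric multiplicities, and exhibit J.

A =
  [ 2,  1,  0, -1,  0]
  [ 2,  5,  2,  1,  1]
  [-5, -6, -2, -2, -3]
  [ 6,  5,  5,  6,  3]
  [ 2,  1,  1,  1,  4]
J_3(3) ⊕ J_2(3)

The characteristic polynomial is
  det(x·I − A) = x^5 - 15*x^4 + 90*x^3 - 270*x^2 + 405*x - 243 = (x - 3)^5

Eigenvalues and multiplicities (the geometric multiplicity of λ is n − rank(A − λI), which equals the number of Jordan blocks for λ):
  λ = 3: algebraic multiplicity = 5, geometric multiplicity = 2

Determining the block sizes for each eigenvalue:
  λ = 3: with am = 5 and gm = 2, the partition is not yet determined (e.g. several partitions of 5 into 2 parts exist). Let N = A − (3)·I. Computing rank(N^1) = 3, rank(N^2) = 1, rank(N^3) = 0; the number of blocks of size ≥ j is rank(N^{j−1}) − rank(N^j), giving [2, 2, 1]. So we have 1 block(s) of size 3, 1 block(s) of size 2 → block sizes [3, 2]

Assembling the blocks gives a Jordan form
J =
  [3, 1, 0, 0, 0]
  [0, 3, 1, 0, 0]
  [0, 0, 3, 0, 0]
  [0, 0, 0, 3, 1]
  [0, 0, 0, 0, 3]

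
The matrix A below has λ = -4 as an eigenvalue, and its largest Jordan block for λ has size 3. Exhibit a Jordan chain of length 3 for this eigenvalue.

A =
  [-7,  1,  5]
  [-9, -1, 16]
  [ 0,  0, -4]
A Jordan chain for λ = -4 of length 3:
v_1 = (1, 3, 0)ᵀ
v_2 = (5, 16, 0)ᵀ
v_3 = (0, 0, 1)ᵀ

Let N = A − (-4)·I. We want v_3 with N^3 v_3 = 0 but N^2 v_3 ≠ 0; then v_{j-1} := N · v_j for j = 3, …, 2.

Pick v_3 = (0, 0, 1)ᵀ.
Then v_2 = N · v_3 = (5, 16, 0)ᵀ.
Then v_1 = N · v_2 = (1, 3, 0)ᵀ.

Sanity check: (A − (-4)·I) v_1 = (0, 0, 0)ᵀ = 0. ✓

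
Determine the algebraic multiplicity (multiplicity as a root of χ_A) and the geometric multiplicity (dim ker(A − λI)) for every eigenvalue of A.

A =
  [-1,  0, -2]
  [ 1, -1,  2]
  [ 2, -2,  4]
λ = 0: alg = 1, geom = 1; λ = 1: alg = 2, geom = 1

Step 1 — factor the characteristic polynomial to read off the algebraic multiplicities:
  χ_A(x) = x*(x - 1)^2

Step 2 — compute geometric multiplicities via the rank-nullity identity g(λ) = n − rank(A − λI):
  rank(A − (0)·I) = 2, so dim ker(A − (0)·I) = n − 2 = 1
  rank(A − (1)·I) = 2, so dim ker(A − (1)·I) = n − 2 = 1

Summary:
  λ = 0: algebraic multiplicity = 1, geometric multiplicity = 1
  λ = 1: algebraic multiplicity = 2, geometric multiplicity = 1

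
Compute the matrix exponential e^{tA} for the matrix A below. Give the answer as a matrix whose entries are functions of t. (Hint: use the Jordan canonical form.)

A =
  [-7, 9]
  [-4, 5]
e^{tA} =
  [-6*t*exp(-t) + exp(-t), 9*t*exp(-t)]
  [-4*t*exp(-t), 6*t*exp(-t) + exp(-t)]

Strategy: write A = P · J · P⁻¹ where J is a Jordan canonical form, so e^{tA} = P · e^{tJ} · P⁻¹, and e^{tJ} can be computed block-by-block.

A has Jordan form
J =
  [-1,  1]
  [ 0, -1]
(up to reordering of blocks).

Per-block formulas:
  For a 2×2 Jordan block J_2(-1): exp(t · J_2(-1)) = e^(-1t)·(I + t·N), where N is the 2×2 nilpotent shift.

After assembling e^{tJ} and conjugating by P, we get:

e^{tA} =
  [-6*t*exp(-t) + exp(-t), 9*t*exp(-t)]
  [-4*t*exp(-t), 6*t*exp(-t) + exp(-t)]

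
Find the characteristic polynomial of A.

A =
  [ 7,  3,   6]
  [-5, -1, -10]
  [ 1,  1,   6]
x^3 - 12*x^2 + 48*x - 64

Expanding det(x·I − A) (e.g. by cofactor expansion or by noting that A is similar to its Jordan form J, which has the same characteristic polynomial as A) gives
  χ_A(x) = x^3 - 12*x^2 + 48*x - 64
which factors as (x - 4)^3. The eigenvalues (with algebraic multiplicities) are λ = 4 with multiplicity 3.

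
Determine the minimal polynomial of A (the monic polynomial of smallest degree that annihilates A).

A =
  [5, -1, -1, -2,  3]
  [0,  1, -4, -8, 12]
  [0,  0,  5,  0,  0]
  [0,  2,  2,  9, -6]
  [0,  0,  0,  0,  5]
x^2 - 10*x + 25

The characteristic polynomial is χ_A(x) = (x - 5)^5, so the eigenvalues are known. The minimal polynomial is
  m_A(x) = Π_λ (x − λ)^{k_λ}
where k_λ is the size of the *largest* Jordan block for λ (equivalently, the smallest k with (A − λI)^k v = 0 for every generalised eigenvector v of λ).

  λ = 5: largest Jordan block has size 2, contributing (x − 5)^2

So m_A(x) = (x - 5)^2 = x^2 - 10*x + 25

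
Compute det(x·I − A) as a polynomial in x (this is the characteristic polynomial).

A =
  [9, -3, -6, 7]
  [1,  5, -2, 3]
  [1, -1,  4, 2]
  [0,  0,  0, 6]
x^4 - 24*x^3 + 216*x^2 - 864*x + 1296

Expanding det(x·I − A) (e.g. by cofactor expansion or by noting that A is similar to its Jordan form J, which has the same characteristic polynomial as A) gives
  χ_A(x) = x^4 - 24*x^3 + 216*x^2 - 864*x + 1296
which factors as (x - 6)^4. The eigenvalues (with algebraic multiplicities) are λ = 6 with multiplicity 4.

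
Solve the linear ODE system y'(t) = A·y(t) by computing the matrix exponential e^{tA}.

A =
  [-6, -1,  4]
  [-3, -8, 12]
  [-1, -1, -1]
e^{tA} =
  [-t*exp(-5*t) + exp(-5*t), -t*exp(-5*t), 4*t*exp(-5*t)]
  [-3*t*exp(-5*t), -3*t*exp(-5*t) + exp(-5*t), 12*t*exp(-5*t)]
  [-t*exp(-5*t), -t*exp(-5*t), 4*t*exp(-5*t) + exp(-5*t)]

Strategy: write A = P · J · P⁻¹ where J is a Jordan canonical form, so e^{tA} = P · e^{tJ} · P⁻¹, and e^{tJ} can be computed block-by-block.

A has Jordan form
J =
  [-5,  1,  0]
  [ 0, -5,  0]
  [ 0,  0, -5]
(up to reordering of blocks).

Per-block formulas:
  For a 1×1 block at λ = -5: exp(t · [-5]) = [e^(-5t)].
  For a 2×2 Jordan block J_2(-5): exp(t · J_2(-5)) = e^(-5t)·(I + t·N), where N is the 2×2 nilpotent shift.

After assembling e^{tJ} and conjugating by P, we get:

e^{tA} =
  [-t*exp(-5*t) + exp(-5*t), -t*exp(-5*t), 4*t*exp(-5*t)]
  [-3*t*exp(-5*t), -3*t*exp(-5*t) + exp(-5*t), 12*t*exp(-5*t)]
  [-t*exp(-5*t), -t*exp(-5*t), 4*t*exp(-5*t) + exp(-5*t)]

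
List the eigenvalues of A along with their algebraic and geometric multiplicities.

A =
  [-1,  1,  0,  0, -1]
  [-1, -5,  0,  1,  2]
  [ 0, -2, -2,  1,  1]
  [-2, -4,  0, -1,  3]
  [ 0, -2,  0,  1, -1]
λ = -2: alg = 5, geom = 3

Step 1 — factor the characteristic polynomial to read off the algebraic multiplicities:
  χ_A(x) = (x + 2)^5

Step 2 — compute geometric multiplicities via the rank-nullity identity g(λ) = n − rank(A − λI):
  rank(A − (-2)·I) = 2, so dim ker(A − (-2)·I) = n − 2 = 3

Summary:
  λ = -2: algebraic multiplicity = 5, geometric multiplicity = 3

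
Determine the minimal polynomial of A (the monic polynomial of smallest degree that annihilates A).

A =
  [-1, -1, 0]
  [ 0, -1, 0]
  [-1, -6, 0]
x^3 + 2*x^2 + x

The characteristic polynomial is χ_A(x) = x*(x + 1)^2, so the eigenvalues are known. The minimal polynomial is
  m_A(x) = Π_λ (x − λ)^{k_λ}
where k_λ is the size of the *largest* Jordan block for λ (equivalently, the smallest k with (A − λI)^k v = 0 for every generalised eigenvector v of λ).

  λ = -1: largest Jordan block has size 2, contributing (x + 1)^2
  λ = 0: largest Jordan block has size 1, contributing (x − 0)

So m_A(x) = x*(x + 1)^2 = x^3 + 2*x^2 + x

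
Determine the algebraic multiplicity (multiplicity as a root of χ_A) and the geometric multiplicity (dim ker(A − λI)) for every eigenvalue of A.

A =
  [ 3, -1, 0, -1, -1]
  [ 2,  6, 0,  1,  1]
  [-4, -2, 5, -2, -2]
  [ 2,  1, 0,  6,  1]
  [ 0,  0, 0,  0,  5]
λ = 5: alg = 5, geom = 4

Step 1 — factor the characteristic polynomial to read off the algebraic multiplicities:
  χ_A(x) = (x - 5)^5

Step 2 — compute geometric multiplicities via the rank-nullity identity g(λ) = n − rank(A − λI):
  rank(A − (5)·I) = 1, so dim ker(A − (5)·I) = n − 1 = 4

Summary:
  λ = 5: algebraic multiplicity = 5, geometric multiplicity = 4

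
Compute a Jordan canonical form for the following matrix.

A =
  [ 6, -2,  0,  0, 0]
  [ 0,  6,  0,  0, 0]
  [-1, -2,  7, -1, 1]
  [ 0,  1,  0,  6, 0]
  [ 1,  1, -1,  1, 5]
J_2(6) ⊕ J_2(6) ⊕ J_1(6)

The characteristic polynomial is
  det(x·I − A) = x^5 - 30*x^4 + 360*x^3 - 2160*x^2 + 6480*x - 7776 = (x - 6)^5

Eigenvalues and multiplicities (the geometric multiplicity of λ is n − rank(A − λI), which equals the number of Jordan blocks for λ):
  λ = 6: algebraic multiplicity = 5, geometric multiplicity = 3

Determining the block sizes for each eigenvalue:
  λ = 6: with am = 5 and gm = 3, the partition is not yet determined (e.g. several partitions of 5 into 3 parts exist). Let N = A − (6)·I. Computing rank(N^1) = 2, rank(N^2) = 0; the number of blocks of size ≥ j is rank(N^{j−1}) − rank(N^j), giving [3, 2]. So we have 2 block(s) of size 2, 1 block(s) of size 1 → block sizes [2, 2, 1]

Assembling the blocks gives a Jordan form
J =
  [6, 1, 0, 0, 0]
  [0, 6, 0, 0, 0]
  [0, 0, 6, 1, 0]
  [0, 0, 0, 6, 0]
  [0, 0, 0, 0, 6]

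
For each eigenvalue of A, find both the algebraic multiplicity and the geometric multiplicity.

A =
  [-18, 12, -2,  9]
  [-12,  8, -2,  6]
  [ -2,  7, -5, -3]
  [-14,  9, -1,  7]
λ = -2: alg = 4, geom = 2

Step 1 — factor the characteristic polynomial to read off the algebraic multiplicities:
  χ_A(x) = (x + 2)^4

Step 2 — compute geometric multiplicities via the rank-nullity identity g(λ) = n − rank(A − λI):
  rank(A − (-2)·I) = 2, so dim ker(A − (-2)·I) = n − 2 = 2

Summary:
  λ = -2: algebraic multiplicity = 4, geometric multiplicity = 2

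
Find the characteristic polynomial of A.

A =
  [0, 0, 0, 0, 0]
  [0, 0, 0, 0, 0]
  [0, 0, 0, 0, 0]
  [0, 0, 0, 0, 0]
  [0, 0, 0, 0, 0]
x^5

Expanding det(x·I − A) (e.g. by cofactor expansion or by noting that A is similar to its Jordan form J, which has the same characteristic polynomial as A) gives
  χ_A(x) = x^5
which factors as x^5. The eigenvalues (with algebraic multiplicities) are λ = 0 with multiplicity 5.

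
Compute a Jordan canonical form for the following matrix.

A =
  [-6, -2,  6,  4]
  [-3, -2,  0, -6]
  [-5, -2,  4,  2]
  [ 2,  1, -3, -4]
J_2(-2) ⊕ J_2(-2)

The characteristic polynomial is
  det(x·I − A) = x^4 + 8*x^3 + 24*x^2 + 32*x + 16 = (x + 2)^4

Eigenvalues and multiplicities (the geometric multiplicity of λ is n − rank(A − λI), which equals the number of Jordan blocks for λ):
  λ = -2: algebraic multiplicity = 4, geometric multiplicity = 2

Determining the block sizes for each eigenvalue:
  λ = -2: with am = 4 and gm = 2, the partition is not yet determined (e.g. several partitions of 4 into 2 parts exist). Let N = A − (-2)·I. Computing rank(N^1) = 2, rank(N^2) = 0; the number of blocks of size ≥ j is rank(N^{j−1}) − rank(N^j), giving [2, 2]. So we have 2 block(s) of size 2 → block sizes [2, 2]

Assembling the blocks gives a Jordan form
J =
  [-2,  1,  0,  0]
  [ 0, -2,  0,  0]
  [ 0,  0, -2,  1]
  [ 0,  0,  0, -2]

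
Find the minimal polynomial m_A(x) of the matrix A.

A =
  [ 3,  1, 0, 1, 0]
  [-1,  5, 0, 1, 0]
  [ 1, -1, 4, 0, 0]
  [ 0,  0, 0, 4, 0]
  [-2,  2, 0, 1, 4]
x^2 - 8*x + 16

The characteristic polynomial is χ_A(x) = (x - 4)^5, so the eigenvalues are known. The minimal polynomial is
  m_A(x) = Π_λ (x − λ)^{k_λ}
where k_λ is the size of the *largest* Jordan block for λ (equivalently, the smallest k with (A − λI)^k v = 0 for every generalised eigenvector v of λ).

  λ = 4: largest Jordan block has size 2, contributing (x − 4)^2

So m_A(x) = (x - 4)^2 = x^2 - 8*x + 16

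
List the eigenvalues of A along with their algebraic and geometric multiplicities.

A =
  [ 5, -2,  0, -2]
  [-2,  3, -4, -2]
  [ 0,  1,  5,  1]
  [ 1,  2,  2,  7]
λ = 5: alg = 4, geom = 2

Step 1 — factor the characteristic polynomial to read off the algebraic multiplicities:
  χ_A(x) = (x - 5)^4

Step 2 — compute geometric multiplicities via the rank-nullity identity g(λ) = n − rank(A − λI):
  rank(A − (5)·I) = 2, so dim ker(A − (5)·I) = n − 2 = 2

Summary:
  λ = 5: algebraic multiplicity = 4, geometric multiplicity = 2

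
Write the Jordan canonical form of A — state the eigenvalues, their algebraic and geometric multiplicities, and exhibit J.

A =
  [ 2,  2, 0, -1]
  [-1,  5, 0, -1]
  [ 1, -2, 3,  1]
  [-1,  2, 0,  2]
J_2(3) ⊕ J_1(3) ⊕ J_1(3)

The characteristic polynomial is
  det(x·I − A) = x^4 - 12*x^3 + 54*x^2 - 108*x + 81 = (x - 3)^4

Eigenvalues and multiplicities (the geometric multiplicity of λ is n − rank(A − λI), which equals the number of Jordan blocks for λ):
  λ = 3: algebraic multiplicity = 4, geometric multiplicity = 3

Determining the block sizes for each eigenvalue:
  λ = 3: 3 blocks summing to 4 forces exactly one block of size 2 and the rest size 1 → block sizes [2, 1, 1]

Assembling the blocks gives a Jordan form
J =
  [3, 1, 0, 0]
  [0, 3, 0, 0]
  [0, 0, 3, 0]
  [0, 0, 0, 3]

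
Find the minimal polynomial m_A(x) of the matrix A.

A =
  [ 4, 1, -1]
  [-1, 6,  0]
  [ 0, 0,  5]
x^3 - 15*x^2 + 75*x - 125

The characteristic polynomial is χ_A(x) = (x - 5)^3, so the eigenvalues are known. The minimal polynomial is
  m_A(x) = Π_λ (x − λ)^{k_λ}
where k_λ is the size of the *largest* Jordan block for λ (equivalently, the smallest k with (A − λI)^k v = 0 for every generalised eigenvector v of λ).

  λ = 5: largest Jordan block has size 3, contributing (x − 5)^3

So m_A(x) = (x - 5)^3 = x^3 - 15*x^2 + 75*x - 125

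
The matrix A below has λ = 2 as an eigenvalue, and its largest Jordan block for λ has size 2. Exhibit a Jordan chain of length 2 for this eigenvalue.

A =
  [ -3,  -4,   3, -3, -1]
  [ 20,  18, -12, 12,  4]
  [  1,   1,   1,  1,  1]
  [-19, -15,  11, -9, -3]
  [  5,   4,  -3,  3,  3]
A Jordan chain for λ = 2 of length 2:
v_1 = (-5, 20, 1, -19, 5)ᵀ
v_2 = (1, 0, 0, 0, 0)ᵀ

Let N = A − (2)·I. We want v_2 with N^2 v_2 = 0 but N^1 v_2 ≠ 0; then v_{j-1} := N · v_j for j = 2, …, 2.

Pick v_2 = (1, 0, 0, 0, 0)ᵀ.
Then v_1 = N · v_2 = (-5, 20, 1, -19, 5)ᵀ.

Sanity check: (A − (2)·I) v_1 = (0, 0, 0, 0, 0)ᵀ = 0. ✓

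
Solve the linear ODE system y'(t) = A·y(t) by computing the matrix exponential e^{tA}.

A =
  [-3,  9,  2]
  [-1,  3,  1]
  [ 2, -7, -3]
e^{tA} =
  [-t^2*exp(-t)/2 - 2*t*exp(-t) + exp(-t), 2*t^2*exp(-t) + 9*t*exp(-t), t^2*exp(-t)/2 + 2*t*exp(-t)]
  [-t*exp(-t), 4*t*exp(-t) + exp(-t), t*exp(-t)]
  [-t^2*exp(-t)/2 + 2*t*exp(-t), 2*t^2*exp(-t) - 7*t*exp(-t), t^2*exp(-t)/2 - 2*t*exp(-t) + exp(-t)]

Strategy: write A = P · J · P⁻¹ where J is a Jordan canonical form, so e^{tA} = P · e^{tJ} · P⁻¹, and e^{tJ} can be computed block-by-block.

A has Jordan form
J =
  [-1,  1,  0]
  [ 0, -1,  1]
  [ 0,  0, -1]
(up to reordering of blocks).

Per-block formulas:
  For a 3×3 Jordan block J_3(-1): exp(t · J_3(-1)) = e^(-1t)·(I + t·N + (t^2/2)·N^2), where N is the 3×3 nilpotent shift.

After assembling e^{tJ} and conjugating by P, we get:

e^{tA} =
  [-t^2*exp(-t)/2 - 2*t*exp(-t) + exp(-t), 2*t^2*exp(-t) + 9*t*exp(-t), t^2*exp(-t)/2 + 2*t*exp(-t)]
  [-t*exp(-t), 4*t*exp(-t) + exp(-t), t*exp(-t)]
  [-t^2*exp(-t)/2 + 2*t*exp(-t), 2*t^2*exp(-t) - 7*t*exp(-t), t^2*exp(-t)/2 - 2*t*exp(-t) + exp(-t)]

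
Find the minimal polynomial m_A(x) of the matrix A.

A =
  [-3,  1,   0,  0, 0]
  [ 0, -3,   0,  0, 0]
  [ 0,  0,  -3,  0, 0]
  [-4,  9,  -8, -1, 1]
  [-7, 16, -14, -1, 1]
x^4 + 6*x^3 + 9*x^2

The characteristic polynomial is χ_A(x) = x^2*(x + 3)^3, so the eigenvalues are known. The minimal polynomial is
  m_A(x) = Π_λ (x − λ)^{k_λ}
where k_λ is the size of the *largest* Jordan block for λ (equivalently, the smallest k with (A − λI)^k v = 0 for every generalised eigenvector v of λ).

  λ = -3: largest Jordan block has size 2, contributing (x + 3)^2
  λ = 0: largest Jordan block has size 2, contributing (x − 0)^2

So m_A(x) = x^2*(x + 3)^2 = x^4 + 6*x^3 + 9*x^2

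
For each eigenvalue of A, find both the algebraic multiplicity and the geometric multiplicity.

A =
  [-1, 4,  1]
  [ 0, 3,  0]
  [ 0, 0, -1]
λ = -1: alg = 2, geom = 1; λ = 3: alg = 1, geom = 1

Step 1 — factor the characteristic polynomial to read off the algebraic multiplicities:
  χ_A(x) = (x - 3)*(x + 1)^2

Step 2 — compute geometric multiplicities via the rank-nullity identity g(λ) = n − rank(A − λI):
  rank(A − (-1)·I) = 2, so dim ker(A − (-1)·I) = n − 2 = 1
  rank(A − (3)·I) = 2, so dim ker(A − (3)·I) = n − 2 = 1

Summary:
  λ = -1: algebraic multiplicity = 2, geometric multiplicity = 1
  λ = 3: algebraic multiplicity = 1, geometric multiplicity = 1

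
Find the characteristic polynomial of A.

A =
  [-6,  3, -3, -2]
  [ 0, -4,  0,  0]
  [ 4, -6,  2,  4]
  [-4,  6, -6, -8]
x^4 + 16*x^3 + 96*x^2 + 256*x + 256

Expanding det(x·I − A) (e.g. by cofactor expansion or by noting that A is similar to its Jordan form J, which has the same characteristic polynomial as A) gives
  χ_A(x) = x^4 + 16*x^3 + 96*x^2 + 256*x + 256
which factors as (x + 4)^4. The eigenvalues (with algebraic multiplicities) are λ = -4 with multiplicity 4.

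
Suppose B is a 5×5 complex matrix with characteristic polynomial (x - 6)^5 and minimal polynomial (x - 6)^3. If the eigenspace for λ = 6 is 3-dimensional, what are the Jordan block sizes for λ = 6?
Block sizes for λ = 6: [3, 1, 1]

Step 1 — from the characteristic polynomial, algebraic multiplicity of λ = 6 is 5. From dim ker(B − (6)·I) = 3, there are exactly 3 Jordan blocks for λ = 6.
Step 2 — from the minimal polynomial, the factor (x − 6)^3 tells us the largest block for λ = 6 has size 3.
Step 3 — with total size 5, 3 blocks, and largest block 3, the block sizes (in nonincreasing order) are [3, 1, 1].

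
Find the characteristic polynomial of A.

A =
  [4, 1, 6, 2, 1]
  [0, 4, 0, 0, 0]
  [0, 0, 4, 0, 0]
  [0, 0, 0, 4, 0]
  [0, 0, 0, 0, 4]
x^5 - 20*x^4 + 160*x^3 - 640*x^2 + 1280*x - 1024

Expanding det(x·I − A) (e.g. by cofactor expansion or by noting that A is similar to its Jordan form J, which has the same characteristic polynomial as A) gives
  χ_A(x) = x^5 - 20*x^4 + 160*x^3 - 640*x^2 + 1280*x - 1024
which factors as (x - 4)^5. The eigenvalues (with algebraic multiplicities) are λ = 4 with multiplicity 5.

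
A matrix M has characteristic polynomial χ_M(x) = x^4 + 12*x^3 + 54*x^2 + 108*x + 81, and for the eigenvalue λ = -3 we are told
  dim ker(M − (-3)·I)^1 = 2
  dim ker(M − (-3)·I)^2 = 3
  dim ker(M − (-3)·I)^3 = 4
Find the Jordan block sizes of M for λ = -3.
Block sizes for λ = -3: [3, 1]

From the dimensions of kernels of powers, the number of Jordan blocks of size at least j is d_j − d_{j−1} where d_j = dim ker(N^j) (with d_0 = 0). Computing the differences gives [2, 1, 1].
The number of blocks of size exactly k is (#blocks of size ≥ k) − (#blocks of size ≥ k + 1), so the partition is: 1 block(s) of size 1, 1 block(s) of size 3.
In nonincreasing order the block sizes are [3, 1].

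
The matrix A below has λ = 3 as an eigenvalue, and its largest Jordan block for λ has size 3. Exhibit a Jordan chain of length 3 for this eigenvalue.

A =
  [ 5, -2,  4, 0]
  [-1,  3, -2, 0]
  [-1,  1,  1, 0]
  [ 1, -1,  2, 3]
A Jordan chain for λ = 3 of length 3:
v_1 = (2, 0, -1, 1)ᵀ
v_2 = (2, -1, -1, 1)ᵀ
v_3 = (1, 0, 0, 0)ᵀ

Let N = A − (3)·I. We want v_3 with N^3 v_3 = 0 but N^2 v_3 ≠ 0; then v_{j-1} := N · v_j for j = 3, …, 2.

Pick v_3 = (1, 0, 0, 0)ᵀ.
Then v_2 = N · v_3 = (2, -1, -1, 1)ᵀ.
Then v_1 = N · v_2 = (2, 0, -1, 1)ᵀ.

Sanity check: (A − (3)·I) v_1 = (0, 0, 0, 0)ᵀ = 0. ✓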